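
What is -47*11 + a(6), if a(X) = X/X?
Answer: -516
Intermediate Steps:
a(X) = 1
-47*11 + a(6) = -47*11 + 1 = -517 + 1 = -516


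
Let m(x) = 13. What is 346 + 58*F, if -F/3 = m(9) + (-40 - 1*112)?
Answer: 24532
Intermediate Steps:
F = 417 (F = -3*(13 + (-40 - 1*112)) = -3*(13 + (-40 - 112)) = -3*(13 - 152) = -3*(-139) = 417)
346 + 58*F = 346 + 58*417 = 346 + 24186 = 24532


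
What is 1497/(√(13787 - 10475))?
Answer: 499*√23/92 ≈ 26.012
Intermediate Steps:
1497/(√(13787 - 10475)) = 1497/(√3312) = 1497/((12*√23)) = 1497*(√23/276) = 499*√23/92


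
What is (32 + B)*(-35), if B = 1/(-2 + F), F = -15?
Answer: -19005/17 ≈ -1117.9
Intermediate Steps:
B = -1/17 (B = 1/(-2 - 15) = 1/(-17) = -1/17 ≈ -0.058824)
(32 + B)*(-35) = (32 - 1/17)*(-35) = (543/17)*(-35) = -19005/17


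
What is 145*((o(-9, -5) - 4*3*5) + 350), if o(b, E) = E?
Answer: 41325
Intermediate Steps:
145*((o(-9, -5) - 4*3*5) + 350) = 145*((-5 - 4*3*5) + 350) = 145*((-5 - 12*5) + 350) = 145*((-5 - 60) + 350) = 145*(-65 + 350) = 145*285 = 41325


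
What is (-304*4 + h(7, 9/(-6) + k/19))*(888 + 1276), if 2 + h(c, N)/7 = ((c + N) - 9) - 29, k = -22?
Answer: -60259826/19 ≈ -3.1716e+6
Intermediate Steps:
h(c, N) = -280 + 7*N + 7*c (h(c, N) = -14 + 7*(((c + N) - 9) - 29) = -14 + 7*(((N + c) - 9) - 29) = -14 + 7*((-9 + N + c) - 29) = -14 + 7*(-38 + N + c) = -14 + (-266 + 7*N + 7*c) = -280 + 7*N + 7*c)
(-304*4 + h(7, 9/(-6) + k/19))*(888 + 1276) = (-304*4 + (-280 + 7*(9/(-6) - 22/19) + 7*7))*(888 + 1276) = (-1216 + (-280 + 7*(9*(-⅙) - 22*1/19) + 49))*2164 = (-1216 + (-280 + 7*(-3/2 - 22/19) + 49))*2164 = (-1216 + (-280 + 7*(-101/38) + 49))*2164 = (-1216 + (-280 - 707/38 + 49))*2164 = (-1216 - 9485/38)*2164 = -55693/38*2164 = -60259826/19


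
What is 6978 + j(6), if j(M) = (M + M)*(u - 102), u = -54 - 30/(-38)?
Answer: 97194/19 ≈ 5115.5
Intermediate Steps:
u = -1011/19 (u = -54 - 30*(-1/38) = -54 + 15/19 = -1011/19 ≈ -53.211)
j(M) = -5898*M/19 (j(M) = (M + M)*(-1011/19 - 102) = (2*M)*(-2949/19) = -5898*M/19)
6978 + j(6) = 6978 - 5898/19*6 = 6978 - 35388/19 = 97194/19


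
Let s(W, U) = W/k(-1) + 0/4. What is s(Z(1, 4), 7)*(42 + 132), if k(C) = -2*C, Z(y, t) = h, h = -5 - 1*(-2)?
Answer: -261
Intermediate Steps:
h = -3 (h = -5 + 2 = -3)
Z(y, t) = -3
s(W, U) = W/2 (s(W, U) = W/((-2*(-1))) + 0/4 = W/2 + 0*(1/4) = W*(1/2) + 0 = W/2 + 0 = W/2)
s(Z(1, 4), 7)*(42 + 132) = ((1/2)*(-3))*(42 + 132) = -3/2*174 = -261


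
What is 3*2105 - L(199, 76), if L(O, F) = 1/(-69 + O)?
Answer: 820949/130 ≈ 6315.0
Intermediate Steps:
3*2105 - L(199, 76) = 3*2105 - 1/(-69 + 199) = 6315 - 1/130 = 820949/130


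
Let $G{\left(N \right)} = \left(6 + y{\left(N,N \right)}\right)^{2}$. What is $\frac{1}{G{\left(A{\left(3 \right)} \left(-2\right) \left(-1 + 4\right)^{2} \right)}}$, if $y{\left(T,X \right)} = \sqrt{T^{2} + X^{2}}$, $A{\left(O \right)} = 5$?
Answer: $\frac{451}{7257636} - \frac{5 \sqrt{2}}{1209606} \approx 5.6296 \cdot 10^{-5}$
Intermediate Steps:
$G{\left(N \right)} = \left(6 + \sqrt{2} \sqrt{N^{2}}\right)^{2}$ ($G{\left(N \right)} = \left(6 + \sqrt{N^{2} + N^{2}}\right)^{2} = \left(6 + \sqrt{2 N^{2}}\right)^{2} = \left(6 + \sqrt{2} \sqrt{N^{2}}\right)^{2}$)
$\frac{1}{G{\left(A{\left(3 \right)} \left(-2\right) \left(-1 + 4\right)^{2} \right)}} = \frac{1}{\left(6 + \sqrt{2} \sqrt{\left(5 \left(-2\right) \left(-1 + 4\right)^{2}\right)^{2}}\right)^{2}} = \frac{1}{\left(6 + \sqrt{2} \sqrt{\left(- 10 \cdot 3^{2}\right)^{2}}\right)^{2}} = \frac{1}{\left(6 + \sqrt{2} \sqrt{\left(\left(-10\right) 9\right)^{2}}\right)^{2}} = \frac{1}{\left(6 + \sqrt{2} \sqrt{\left(-90\right)^{2}}\right)^{2}} = \frac{1}{\left(6 + \sqrt{2} \sqrt{8100}\right)^{2}} = \frac{1}{\left(6 + \sqrt{2} \cdot 90\right)^{2}} = \frac{1}{\left(6 + 90 \sqrt{2}\right)^{2}}$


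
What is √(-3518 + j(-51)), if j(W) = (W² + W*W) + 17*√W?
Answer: √(1684 + 17*I*√51) ≈ 41.063 + 1.4783*I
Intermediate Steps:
j(W) = 2*W² + 17*√W (j(W) = (W² + W²) + 17*√W = 2*W² + 17*√W)
√(-3518 + j(-51)) = √(-3518 + (2*(-51)² + 17*√(-51))) = √(-3518 + (2*2601 + 17*(I*√51))) = √(-3518 + (5202 + 17*I*√51)) = √(1684 + 17*I*√51)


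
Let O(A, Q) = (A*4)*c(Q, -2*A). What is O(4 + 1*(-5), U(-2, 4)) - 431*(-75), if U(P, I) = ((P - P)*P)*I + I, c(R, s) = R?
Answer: 32309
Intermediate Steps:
U(P, I) = I (U(P, I) = (0*P)*I + I = 0*I + I = 0 + I = I)
O(A, Q) = 4*A*Q (O(A, Q) = (A*4)*Q = (4*A)*Q = 4*A*Q)
O(4 + 1*(-5), U(-2, 4)) - 431*(-75) = 4*(4 + 1*(-5))*4 - 431*(-75) = 4*(4 - 5)*4 + 32325 = 4*(-1)*4 + 32325 = -16 + 32325 = 32309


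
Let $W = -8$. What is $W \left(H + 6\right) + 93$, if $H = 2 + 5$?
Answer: $-11$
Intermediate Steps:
$H = 7$
$W \left(H + 6\right) + 93 = - 8 \left(7 + 6\right) + 93 = \left(-8\right) 13 + 93 = -104 + 93 = -11$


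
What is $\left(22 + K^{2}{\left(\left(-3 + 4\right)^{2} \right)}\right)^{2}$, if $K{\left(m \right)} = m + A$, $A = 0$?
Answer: $529$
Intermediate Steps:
$K{\left(m \right)} = m$ ($K{\left(m \right)} = m + 0 = m$)
$\left(22 + K^{2}{\left(\left(-3 + 4\right)^{2} \right)}\right)^{2} = \left(22 + \left(\left(-3 + 4\right)^{2}\right)^{2}\right)^{2} = \left(22 + \left(1^{2}\right)^{2}\right)^{2} = \left(22 + 1^{2}\right)^{2} = \left(22 + 1\right)^{2} = 23^{2} = 529$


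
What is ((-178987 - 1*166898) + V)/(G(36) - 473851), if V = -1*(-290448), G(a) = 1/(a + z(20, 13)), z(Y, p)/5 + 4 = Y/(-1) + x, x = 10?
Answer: 1884858/16110935 ≈ 0.11699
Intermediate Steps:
z(Y, p) = 30 - 5*Y (z(Y, p) = -20 + 5*(Y/(-1) + 10) = -20 + 5*(Y*(-1) + 10) = -20 + 5*(-Y + 10) = -20 + 5*(10 - Y) = -20 + (50 - 5*Y) = 30 - 5*Y)
G(a) = 1/(-70 + a) (G(a) = 1/(a + (30 - 5*20)) = 1/(a + (30 - 100)) = 1/(a - 70) = 1/(-70 + a))
V = 290448
((-178987 - 1*166898) + V)/(G(36) - 473851) = ((-178987 - 1*166898) + 290448)/(1/(-70 + 36) - 473851) = ((-178987 - 166898) + 290448)/(1/(-34) - 473851) = (-345885 + 290448)/(-1/34 - 473851) = -55437/(-16110935/34) = -55437*(-34/16110935) = 1884858/16110935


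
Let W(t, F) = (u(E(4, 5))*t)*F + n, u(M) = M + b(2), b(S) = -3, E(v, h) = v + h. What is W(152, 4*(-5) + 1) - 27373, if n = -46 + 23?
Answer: -44724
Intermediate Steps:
E(v, h) = h + v
u(M) = -3 + M (u(M) = M - 3 = -3 + M)
n = -23
W(t, F) = -23 + 6*F*t (W(t, F) = ((-3 + (5 + 4))*t)*F - 23 = ((-3 + 9)*t)*F - 23 = (6*t)*F - 23 = 6*F*t - 23 = -23 + 6*F*t)
W(152, 4*(-5) + 1) - 27373 = (-23 + 6*(4*(-5) + 1)*152) - 27373 = (-23 + 6*(-20 + 1)*152) - 27373 = (-23 + 6*(-19)*152) - 27373 = (-23 - 17328) - 27373 = -17351 - 27373 = -44724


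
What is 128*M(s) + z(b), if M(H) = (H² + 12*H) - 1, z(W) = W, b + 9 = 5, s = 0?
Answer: -132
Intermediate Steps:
b = -4 (b = -9 + 5 = -4)
M(H) = -1 + H² + 12*H
128*M(s) + z(b) = 128*(-1 + 0² + 12*0) - 4 = 128*(-1 + 0 + 0) - 4 = 128*(-1) - 4 = -128 - 4 = -132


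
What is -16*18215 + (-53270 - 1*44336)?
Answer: -389046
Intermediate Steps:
-16*18215 + (-53270 - 1*44336) = -291440 + (-53270 - 44336) = -291440 - 97606 = -389046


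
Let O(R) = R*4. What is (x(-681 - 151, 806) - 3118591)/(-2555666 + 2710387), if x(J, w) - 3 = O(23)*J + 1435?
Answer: -3193697/154721 ≈ -20.642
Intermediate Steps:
O(R) = 4*R
x(J, w) = 1438 + 92*J (x(J, w) = 3 + ((4*23)*J + 1435) = 3 + (92*J + 1435) = 3 + (1435 + 92*J) = 1438 + 92*J)
(x(-681 - 151, 806) - 3118591)/(-2555666 + 2710387) = ((1438 + 92*(-681 - 151)) - 3118591)/(-2555666 + 2710387) = ((1438 + 92*(-832)) - 3118591)/154721 = ((1438 - 76544) - 3118591)*(1/154721) = (-75106 - 3118591)*(1/154721) = -3193697*1/154721 = -3193697/154721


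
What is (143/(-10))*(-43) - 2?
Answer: 6129/10 ≈ 612.90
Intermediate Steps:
(143/(-10))*(-43) - 2 = (143*(-1/10))*(-43) - 2 = -143/10*(-43) - 2 = 6149/10 - 2 = 6129/10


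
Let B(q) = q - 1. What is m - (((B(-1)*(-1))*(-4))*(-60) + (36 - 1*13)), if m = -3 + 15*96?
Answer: 934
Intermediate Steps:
B(q) = -1 + q
m = 1437 (m = -3 + 1440 = 1437)
m - (((B(-1)*(-1))*(-4))*(-60) + (36 - 1*13)) = 1437 - ((((-1 - 1)*(-1))*(-4))*(-60) + (36 - 1*13)) = 1437 - ((-2*(-1)*(-4))*(-60) + (36 - 13)) = 1437 - ((2*(-4))*(-60) + 23) = 1437 - (-8*(-60) + 23) = 1437 - (480 + 23) = 1437 - 1*503 = 1437 - 503 = 934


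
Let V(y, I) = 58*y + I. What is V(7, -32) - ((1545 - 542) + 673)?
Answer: -1302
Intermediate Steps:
V(y, I) = I + 58*y
V(7, -32) - ((1545 - 542) + 673) = (-32 + 58*7) - ((1545 - 542) + 673) = (-32 + 406) - (1003 + 673) = 374 - 1*1676 = 374 - 1676 = -1302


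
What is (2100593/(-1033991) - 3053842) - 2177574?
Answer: -5409239161849/1033991 ≈ -5.2314e+6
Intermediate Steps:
(2100593/(-1033991) - 3053842) - 2177574 = (2100593*(-1/1033991) - 3053842) - 2177574 = (-2100593/1033991 - 3053842) - 2177574 = -3157647244015/1033991 - 2177574 = -5409239161849/1033991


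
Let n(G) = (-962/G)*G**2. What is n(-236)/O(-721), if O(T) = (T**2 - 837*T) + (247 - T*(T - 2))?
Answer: 113516/301141 ≈ 0.37695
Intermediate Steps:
n(G) = -962*G
O(T) = 247 + T**2 - 837*T - T*(-2 + T) (O(T) = (T**2 - 837*T) + (247 - T*(-2 + T)) = 247 + T**2 - 837*T - T*(-2 + T))
n(-236)/O(-721) = (-962*(-236))/(247 - 835*(-721)) = 227032/(247 + 602035) = 227032/602282 = 227032*(1/602282) = 113516/301141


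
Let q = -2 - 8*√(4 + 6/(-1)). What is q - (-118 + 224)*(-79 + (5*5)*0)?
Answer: 8372 - 8*I*√2 ≈ 8372.0 - 11.314*I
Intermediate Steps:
q = -2 - 8*I*√2 (q = -2 - 8*√(4 + 6*(-1)) = -2 - 8*√(4 - 6) = -2 - 8*I*√2 ≈ -2.0 - 11.314*I)
q - (-118 + 224)*(-79 + (5*5)*0) = (-2 - 8*I*√2) - (-118 + 224)*(-79 + (5*5)*0) = (-2 - 8*I*√2) - 106*(-79 + 25*0) = (-2 - 8*I*√2) - 106*(-79 + 0) = (-2 - 8*I*√2) - 106*(-79) = (-2 - 8*I*√2) - 1*(-8374) = (-2 - 8*I*√2) + 8374 = 8372 - 8*I*√2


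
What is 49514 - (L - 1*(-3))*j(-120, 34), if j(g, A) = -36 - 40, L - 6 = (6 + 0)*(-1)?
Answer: 49742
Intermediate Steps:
L = 0 (L = 6 + (6 + 0)*(-1) = 6 + 6*(-1) = 6 - 6 = 0)
j(g, A) = -76
49514 - (L - 1*(-3))*j(-120, 34) = 49514 - (0 - 1*(-3))*(-76) = 49514 - (0 + 3)*(-76) = 49514 - 3*(-76) = 49514 - 1*(-228) = 49514 + 228 = 49742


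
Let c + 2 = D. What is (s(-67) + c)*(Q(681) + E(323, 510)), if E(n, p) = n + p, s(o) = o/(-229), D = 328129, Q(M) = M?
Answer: 113763701100/229 ≈ 4.9678e+8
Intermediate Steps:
s(o) = -o/229 (s(o) = o*(-1/229) = -o/229)
c = 328127 (c = -2 + 328129 = 328127)
(s(-67) + c)*(Q(681) + E(323, 510)) = (-1/229*(-67) + 328127)*(681 + (323 + 510)) = (67/229 + 328127)*(681 + 833) = (75141150/229)*1514 = 113763701100/229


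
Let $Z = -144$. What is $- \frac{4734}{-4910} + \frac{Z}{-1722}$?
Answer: $\frac{738249}{704585} \approx 1.0478$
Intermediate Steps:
$- \frac{4734}{-4910} + \frac{Z}{-1722} = - \frac{4734}{-4910} - \frac{144}{-1722} = \left(-4734\right) \left(- \frac{1}{4910}\right) - - \frac{24}{287} = \frac{2367}{2455} + \frac{24}{287} = \frac{738249}{704585}$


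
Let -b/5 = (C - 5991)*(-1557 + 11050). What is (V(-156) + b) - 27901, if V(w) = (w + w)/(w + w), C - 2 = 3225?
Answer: 131165360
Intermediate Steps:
C = 3227 (C = 2 + 3225 = 3227)
b = 131193260 (b = -5*(3227 - 5991)*(-1557 + 11050) = -(-13820)*9493 = -5*(-26238652) = 131193260)
V(w) = 1 (V(w) = (2*w)/((2*w)) = (2*w)*(1/(2*w)) = 1)
(V(-156) + b) - 27901 = (1 + 131193260) - 27901 = 131193261 - 27901 = 131165360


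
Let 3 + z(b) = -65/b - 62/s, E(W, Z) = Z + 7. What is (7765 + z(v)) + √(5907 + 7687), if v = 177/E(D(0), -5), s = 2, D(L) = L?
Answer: 1368257/177 + √13594 ≈ 7846.9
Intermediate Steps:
E(W, Z) = 7 + Z
v = 177/2 (v = 177/(7 - 5) = 177/2 ≈ 88.500)
z(b) = -34 - 65/b (z(b) = -3 + (-65/b - 62/2) = -3 + (-65/b - 62*½) = -3 + (-65/b - 31) = -3 + (-31 - 65/b) = -34 - 65/b)
(7765 + z(v)) + √(5907 + 7687) = (7765 + (-34 - 65/177/2)) + √(5907 + 7687) = (7765 + (-34 - 65*2/177)) + √13594 = (7765 + (-34 - 130/177)) + √13594 = (7765 - 6148/177) + √13594 = 1368257/177 + √13594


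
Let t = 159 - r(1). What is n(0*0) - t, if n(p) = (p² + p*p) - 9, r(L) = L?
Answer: -167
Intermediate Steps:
n(p) = -9 + 2*p² (n(p) = (p² + p²) - 9 = 2*p² - 9 = -9 + 2*p²)
t = 158 (t = 159 - 1*1 = 159 - 1 = 158)
n(0*0) - t = (-9 + 2*(0*0)²) - 1*158 = (-9 + 2*0²) - 158 = (-9 + 2*0) - 158 = (-9 + 0) - 158 = -9 - 158 = -167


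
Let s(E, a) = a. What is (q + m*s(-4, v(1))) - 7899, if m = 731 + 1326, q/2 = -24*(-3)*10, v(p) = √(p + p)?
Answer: -6459 + 2057*√2 ≈ -3550.0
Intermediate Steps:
v(p) = √2*√p (v(p) = √(2*p) = √2*√p)
q = 1440 (q = 2*(-24*(-3)*10) = 2*(72*10) = 2*720 = 1440)
m = 2057
(q + m*s(-4, v(1))) - 7899 = (1440 + 2057*(√2*√1)) - 7899 = (1440 + 2057*(√2*1)) - 7899 = (1440 + 2057*√2) - 7899 = -6459 + 2057*√2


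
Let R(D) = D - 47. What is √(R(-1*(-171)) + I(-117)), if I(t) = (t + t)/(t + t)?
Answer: 5*√5 ≈ 11.180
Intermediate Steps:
R(D) = -47 + D
I(t) = 1 (I(t) = (2*t)/((2*t)) = (2*t)*(1/(2*t)) = 1)
√(R(-1*(-171)) + I(-117)) = √((-47 - 1*(-171)) + 1) = √((-47 + 171) + 1) = √(124 + 1) = √125 = 5*√5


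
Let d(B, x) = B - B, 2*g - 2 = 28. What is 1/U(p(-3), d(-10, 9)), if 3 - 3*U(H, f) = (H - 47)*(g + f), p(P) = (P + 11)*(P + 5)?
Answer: 1/156 ≈ 0.0064103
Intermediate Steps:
g = 15 (g = 1 + (½)*28 = 1 + 14 = 15)
d(B, x) = 0
p(P) = (5 + P)*(11 + P) (p(P) = (11 + P)*(5 + P) = (5 + P)*(11 + P))
U(H, f) = 1 - (-47 + H)*(15 + f)/3 (U(H, f) = 1 - (H - 47)*(15 + f)/3 = 1 - (-47 + H)*(15 + f)/3)
1/U(p(-3), d(-10, 9)) = 1/(236 - 5*(55 + (-3)² + 16*(-3)) + (47/3)*0 - ⅓*(55 + (-3)² + 16*(-3))*0) = 1/(236 - 5*(55 + 9 - 48) + 0 - ⅓*(55 + 9 - 48)*0) = 1/(236 - 5*16 + 0 - ⅓*16*0) = 1/(236 - 80 + 0 + 0) = 1/156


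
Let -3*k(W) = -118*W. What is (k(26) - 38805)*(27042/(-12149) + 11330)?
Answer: -15598941995416/36447 ≈ -4.2799e+8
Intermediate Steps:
k(W) = 118*W/3 (k(W) = -(-118)*W/3 = 118*W/3)
(k(26) - 38805)*(27042/(-12149) + 11330) = ((118/3)*26 - 38805)*(27042/(-12149) + 11330) = (3068/3 - 38805)*(27042*(-1/12149) + 11330) = -113347*(-27042/12149 + 11330)/3 = -113347/3*137621128/12149 = -15598941995416/36447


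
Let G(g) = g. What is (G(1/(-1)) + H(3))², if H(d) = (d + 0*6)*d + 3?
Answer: 121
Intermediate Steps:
H(d) = 3 + d² (H(d) = (d + 0)*d + 3 = d*d + 3 = d² + 3 = 3 + d²)
(G(1/(-1)) + H(3))² = (1/(-1) + (3 + 3²))² = (-1 + (3 + 9))² = (-1 + 12)² = 11² = 121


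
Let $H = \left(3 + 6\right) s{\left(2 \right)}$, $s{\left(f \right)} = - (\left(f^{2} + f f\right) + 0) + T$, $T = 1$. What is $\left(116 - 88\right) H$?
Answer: $-1764$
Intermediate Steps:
$s{\left(f \right)} = 1 - 2 f^{2}$ ($s{\left(f \right)} = - (\left(f^{2} + f f\right) + 0) + 1 = - (\left(f^{2} + f^{2}\right) + 0) + 1 = - (2 f^{2} + 0) + 1 = - 2 f^{2} + 1 = 1 - 2 f^{2}$)
$H = -63$ ($H = \left(3 + 6\right) \left(1 - 2 \cdot 2^{2}\right) = 9 \left(1 - 8\right) = 9 \left(-7\right) = -63$)
$\left(116 - 88\right) H = \left(116 - 88\right) \left(-63\right) = 28 \left(-63\right) = -1764$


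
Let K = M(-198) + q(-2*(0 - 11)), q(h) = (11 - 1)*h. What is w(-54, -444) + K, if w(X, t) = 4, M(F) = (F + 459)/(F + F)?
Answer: 9827/44 ≈ 223.34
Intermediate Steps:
M(F) = (459 + F)/(2*F) (M(F) = (459 + F)/((2*F)) = (459 + F)*(1/(2*F)) = (459 + F)/(2*F))
q(h) = 10*h
K = 9651/44 (K = (½)*(459 - 198)/(-198) + 10*(-2*(0 - 11)) = (½)*(-1/198)*261 + 10*(-2*(-11)) = -29/44 + 10*22 = -29/44 + 220 = 9651/44 ≈ 219.34)
w(-54, -444) + K = 4 + 9651/44 = 9827/44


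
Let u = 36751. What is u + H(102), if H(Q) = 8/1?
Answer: 36759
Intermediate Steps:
H(Q) = 8 (H(Q) = 1*8 = 8)
u + H(102) = 36751 + 8 = 36759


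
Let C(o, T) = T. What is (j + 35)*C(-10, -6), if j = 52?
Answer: -522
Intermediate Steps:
(j + 35)*C(-10, -6) = (52 + 35)*(-6) = 87*(-6) = -522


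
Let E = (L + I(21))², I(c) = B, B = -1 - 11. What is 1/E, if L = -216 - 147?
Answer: 1/140625 ≈ 7.1111e-6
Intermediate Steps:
B = -12
I(c) = -12
L = -363
E = 140625 (E = (-363 - 12)² = (-375)² = 140625)
1/E = 1/140625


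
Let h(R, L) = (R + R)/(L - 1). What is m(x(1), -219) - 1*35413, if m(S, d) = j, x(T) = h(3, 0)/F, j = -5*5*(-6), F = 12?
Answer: -35263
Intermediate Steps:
j = 150 (j = -25*(-6) = 150)
h(R, L) = 2*R/(-1 + L) (h(R, L) = (2*R)/(-1 + L) = 2*R/(-1 + L))
x(T) = -1/2 (x(T) = (2*3/(-1 + 0))/12 = (2*3/(-1))*(1/12) = (2*3*(-1))*(1/12) = -6*1/12 = -1/2)
m(S, d) = 150
m(x(1), -219) - 1*35413 = 150 - 1*35413 = 150 - 35413 = -35263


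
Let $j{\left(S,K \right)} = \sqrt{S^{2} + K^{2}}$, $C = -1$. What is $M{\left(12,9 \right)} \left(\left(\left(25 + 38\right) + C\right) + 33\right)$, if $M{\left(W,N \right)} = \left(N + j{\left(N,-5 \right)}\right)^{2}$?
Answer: $17765 + 1710 \sqrt{106} \approx 35371.0$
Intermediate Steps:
$j{\left(S,K \right)} = \sqrt{K^{2} + S^{2}}$
$M{\left(W,N \right)} = \left(N + \sqrt{25 + N^{2}}\right)^{2}$ ($M{\left(W,N \right)} = \left(N + \sqrt{\left(-5\right)^{2} + N^{2}}\right)^{2} = \left(N + \sqrt{25 + N^{2}}\right)^{2}$)
$M{\left(12,9 \right)} \left(\left(\left(25 + 38\right) + C\right) + 33\right) = \left(9 + \sqrt{25 + 9^{2}}\right)^{2} \left(\left(\left(25 + 38\right) - 1\right) + 33\right) = \left(9 + \sqrt{25 + 81}\right)^{2} \left(\left(63 - 1\right) + 33\right) = \left(9 + \sqrt{106}\right)^{2} \left(62 + 33\right) = \left(9 + \sqrt{106}\right)^{2} \cdot 95 = 95 \left(9 + \sqrt{106}\right)^{2}$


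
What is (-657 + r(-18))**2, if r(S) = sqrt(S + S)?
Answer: 431613 - 7884*I ≈ 4.3161e+5 - 7884.0*I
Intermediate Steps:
r(S) = sqrt(2)*sqrt(S) (r(S) = sqrt(2*S) = sqrt(2)*sqrt(S))
(-657 + r(-18))**2 = (-657 + sqrt(2)*sqrt(-18))**2 = (-657 + sqrt(2)*(3*I*sqrt(2)))**2 = (-657 + 6*I)**2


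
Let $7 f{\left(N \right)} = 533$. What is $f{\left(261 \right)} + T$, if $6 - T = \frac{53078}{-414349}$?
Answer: $\frac{238622221}{2900443} \approx 82.271$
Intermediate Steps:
$f{\left(N \right)} = \frac{533}{7}$ ($f{\left(N \right)} = \frac{1}{7} \cdot 533 = \frac{533}{7}$)
$T = \frac{2539172}{414349}$ ($T = 6 - \frac{53078}{-414349} = 6 - 53078 \left(- \frac{1}{414349}\right) = 6 - - \frac{53078}{414349} = 6 + \frac{53078}{414349} = \frac{2539172}{414349} \approx 6.1281$)
$f{\left(261 \right)} + T = \frac{533}{7} + \frac{2539172}{414349} = \frac{238622221}{2900443}$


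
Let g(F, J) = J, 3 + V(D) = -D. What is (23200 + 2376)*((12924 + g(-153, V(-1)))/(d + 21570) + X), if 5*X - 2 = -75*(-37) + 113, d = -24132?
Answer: 2681669176/183 ≈ 1.4654e+7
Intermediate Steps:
V(D) = -3 - D
X = 578 (X = ⅖ + (-75*(-37) + 113)/5 = ⅖ + (2775 + 113)/5 = ⅖ + (⅕)*2888 = ⅖ + 2888/5 = 578)
(23200 + 2376)*((12924 + g(-153, V(-1)))/(d + 21570) + X) = (23200 + 2376)*((12924 + (-3 - 1*(-1)))/(-24132 + 21570) + 578) = 25576*((12924 + (-3 + 1))/(-2562) + 578) = 25576*((12924 - 2)*(-1/2562) + 578) = 25576*(12922*(-1/2562) + 578) = 25576*(-923/183 + 578) = 25576*(104851/183) = 2681669176/183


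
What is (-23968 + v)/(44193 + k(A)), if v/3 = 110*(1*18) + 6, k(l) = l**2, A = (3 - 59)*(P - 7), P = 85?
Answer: -18010/19123617 ≈ -0.00094177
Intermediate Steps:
A = -4368 (A = (3 - 59)*(85 - 7) = -56*78 = -4368)
v = 5958 (v = 3*(110*(1*18) + 6) = 3*(110*18 + 6) = 3*(1980 + 6) = 3*1986 = 5958)
(-23968 + v)/(44193 + k(A)) = (-23968 + 5958)/(44193 + (-4368)**2) = -18010/(44193 + 19079424) = -18010/19123617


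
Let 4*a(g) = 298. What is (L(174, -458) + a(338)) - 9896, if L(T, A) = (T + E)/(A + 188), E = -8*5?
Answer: -2651939/270 ≈ -9822.0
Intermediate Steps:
E = -40
a(g) = 149/2 (a(g) = (1/4)*298 = 149/2)
L(T, A) = (-40 + T)/(188 + A) (L(T, A) = (T - 40)/(A + 188) = (-40 + T)/(188 + A))
(L(174, -458) + a(338)) - 9896 = ((-40 + 174)/(188 - 458) + 149/2) - 9896 = (134/(-270) + 149/2) - 9896 = (-1/270*134 + 149/2) - 9896 = (-67/135 + 149/2) - 9896 = 19981/270 - 9896 = -2651939/270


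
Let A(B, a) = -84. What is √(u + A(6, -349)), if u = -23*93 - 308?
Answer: I*√2531 ≈ 50.309*I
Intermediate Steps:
u = -2447 (u = -2139 - 308 = -2447)
√(u + A(6, -349)) = √(-2447 - 84) = √(-2531) = I*√2531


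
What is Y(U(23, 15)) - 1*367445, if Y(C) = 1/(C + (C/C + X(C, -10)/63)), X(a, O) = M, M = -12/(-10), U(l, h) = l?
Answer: -926696185/2522 ≈ -3.6745e+5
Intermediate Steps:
M = 6/5 (M = -12*(-1/10) = 6/5 ≈ 1.2000)
X(a, O) = 6/5
Y(C) = 1/(107/105 + C) (Y(C) = 1/(C + (C/C + (6/5)/63)) = 1/(C + (1 + (6/5)*(1/63))) = 1/(C + (1 + 2/105)) = 1/(C + 107/105) = 1/(107/105 + C))
Y(U(23, 15)) - 1*367445 = 105/(107 + 105*23) - 1*367445 = 105/(107 + 2415) - 367445 = 105/2522 - 367445 = -926696185/2522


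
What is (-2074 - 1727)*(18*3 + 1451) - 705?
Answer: -5721210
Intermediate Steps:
(-2074 - 1727)*(18*3 + 1451) - 705 = -3801*(54 + 1451) - 705 = -3801*1505 - 705 = -5720505 - 705 = -5721210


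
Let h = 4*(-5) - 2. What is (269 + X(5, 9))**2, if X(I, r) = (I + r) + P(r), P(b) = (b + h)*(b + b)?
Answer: 2401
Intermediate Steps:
h = -22 (h = -20 - 2 = -22)
P(b) = 2*b*(-22 + b) (P(b) = (b - 22)*(b + b) = (-22 + b)*(2*b) = 2*b*(-22 + b))
X(I, r) = I + r + 2*r*(-22 + r) (X(I, r) = (I + r) + 2*r*(-22 + r) = I + r + 2*r*(-22 + r))
(269 + X(5, 9))**2 = (269 + (5 + 9 + 2*9*(-22 + 9)))**2 = (269 + (5 + 9 + 2*9*(-13)))**2 = (269 + (5 + 9 - 234))**2 = (269 - 220)**2 = 49**2 = 2401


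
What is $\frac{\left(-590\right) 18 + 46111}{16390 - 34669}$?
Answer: $- \frac{35491}{18279} \approx -1.9416$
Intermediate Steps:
$\frac{\left(-590\right) 18 + 46111}{16390 - 34669} = \frac{-10620 + 46111}{-18279} = 35491 \left(- \frac{1}{18279}\right) = - \frac{35491}{18279}$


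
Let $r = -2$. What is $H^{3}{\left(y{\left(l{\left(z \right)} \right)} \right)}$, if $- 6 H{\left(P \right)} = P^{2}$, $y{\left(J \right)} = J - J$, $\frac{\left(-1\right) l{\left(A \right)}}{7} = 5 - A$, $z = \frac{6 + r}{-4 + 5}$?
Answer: $0$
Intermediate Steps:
$z = 4$ ($z = \frac{6 - 2}{-4 + 5} = \frac{4}{1} = 4 \cdot 1 = 4$)
$l{\left(A \right)} = -35 + 7 A$ ($l{\left(A \right)} = - 7 \left(5 - A\right) = -35 + 7 A$)
$y{\left(J \right)} = 0$
$H{\left(P \right)} = - \frac{P^{2}}{6}$
$H^{3}{\left(y{\left(l{\left(z \right)} \right)} \right)} = \left(- \frac{0^{2}}{6}\right)^{3} = \left(\left(- \frac{1}{6}\right) 0\right)^{3} = 0^{3} = 0$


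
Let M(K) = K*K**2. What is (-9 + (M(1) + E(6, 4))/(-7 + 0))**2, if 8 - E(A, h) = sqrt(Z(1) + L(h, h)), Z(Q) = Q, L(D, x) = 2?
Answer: (72 - sqrt(3))**2/49 ≈ 100.77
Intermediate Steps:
M(K) = K**3
E(A, h) = 8 - sqrt(3) (E(A, h) = 8 - sqrt(1 + 2) = 8 - sqrt(3))
(-9 + (M(1) + E(6, 4))/(-7 + 0))**2 = (-9 + (1**3 + (8 - sqrt(3)))/(-7 + 0))**2 = (-9 + (1 + (8 - sqrt(3)))/(-7))**2 = (-9 + (9 - sqrt(3))*(-1/7))**2 = (-9 + (-9/7 + sqrt(3)/7))**2 = (-72/7 + sqrt(3)/7)**2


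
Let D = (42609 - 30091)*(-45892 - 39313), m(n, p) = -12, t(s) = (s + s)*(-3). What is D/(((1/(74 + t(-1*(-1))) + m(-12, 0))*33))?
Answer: 1318700744/489 ≈ 2.6967e+6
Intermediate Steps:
t(s) = -6*s (t(s) = (2*s)*(-3) = -6*s)
D = -1066596190 (D = 12518*(-85205) = -1066596190)
D/(((1/(74 + t(-1*(-1))) + m(-12, 0))*33)) = -1066596190*1/(33*(1/(74 - (-6)*(-1)) - 12)) = -1066596190*1/(33*(1/(74 - 6*1) - 12)) = -1066596190*1/(33*(1/(74 - 6) - 12)) = -1066596190*1/(33*(1/68 - 12)) = -1066596190/((-815/68*33)) = -1066596190/(-26895/68) = -1066596190*(-68/26895) = 1318700744/489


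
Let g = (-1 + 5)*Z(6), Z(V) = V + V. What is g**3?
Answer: 110592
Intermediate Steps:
Z(V) = 2*V
g = 48 (g = (-1 + 5)*(2*6) = 4*12 = 48)
g**3 = 48**3 = 110592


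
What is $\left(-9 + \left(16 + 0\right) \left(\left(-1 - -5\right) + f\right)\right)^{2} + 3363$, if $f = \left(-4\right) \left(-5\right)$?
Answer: $143988$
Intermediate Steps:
$f = 20$
$\left(-9 + \left(16 + 0\right) \left(\left(-1 - -5\right) + f\right)\right)^{2} + 3363 = \left(-9 + \left(16 + 0\right) \left(\left(-1 - -5\right) + 20\right)\right)^{2} + 3363 = \left(-9 + 16 \left(\left(-1 + 5\right) + 20\right)\right)^{2} + 3363 = \left(-9 + 16 \left(4 + 20\right)\right)^{2} + 3363 = \left(-9 + 16 \cdot 24\right)^{2} + 3363 = \left(-9 + 384\right)^{2} + 3363 = 375^{2} + 3363 = 140625 + 3363 = 143988$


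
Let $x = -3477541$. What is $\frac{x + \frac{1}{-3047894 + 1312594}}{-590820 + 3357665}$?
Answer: $- \frac{6034576897301}{4801306128500} \approx -1.2569$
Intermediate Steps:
$\frac{x + \frac{1}{-3047894 + 1312594}}{-590820 + 3357665} = \frac{-3477541 + \frac{1}{-3047894 + 1312594}}{-590820 + 3357665} = \frac{-3477541 + \frac{1}{-1735300}}{2766845} = \left(-3477541 - \frac{1}{1735300}\right) \frac{1}{2766845} = \left(- \frac{6034576897301}{1735300}\right) \frac{1}{2766845} = - \frac{6034576897301}{4801306128500}$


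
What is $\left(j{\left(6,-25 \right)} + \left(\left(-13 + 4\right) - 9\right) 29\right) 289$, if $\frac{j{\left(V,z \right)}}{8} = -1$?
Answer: $-153170$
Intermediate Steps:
$j{\left(V,z \right)} = -8$ ($j{\left(V,z \right)} = 8 \left(-1\right) = -8$)
$\left(j{\left(6,-25 \right)} + \left(\left(-13 + 4\right) - 9\right) 29\right) 289 = \left(-8 + \left(\left(-13 + 4\right) - 9\right) 29\right) 289 = \left(-8 + \left(-9 - 9\right) 29\right) 289 = \left(-8 - 522\right) 289 = \left(-530\right) 289 = -153170$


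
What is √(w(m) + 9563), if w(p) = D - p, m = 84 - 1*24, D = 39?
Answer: √9542 ≈ 97.683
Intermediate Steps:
m = 60 (m = 84 - 24 = 60)
w(p) = 39 - p
√(w(m) + 9563) = √((39 - 1*60) + 9563) = √((39 - 60) + 9563) = √(-21 + 9563) = √9542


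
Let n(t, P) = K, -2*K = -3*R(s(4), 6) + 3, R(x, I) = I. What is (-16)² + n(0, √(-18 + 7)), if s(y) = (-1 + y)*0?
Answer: 527/2 ≈ 263.50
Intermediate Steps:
s(y) = 0
K = 15/2 (K = -(-3*6 + 3)/2 = -(-18 + 3)/2 = -½*(-15) = 15/2 ≈ 7.5000)
n(t, P) = 15/2
(-16)² + n(0, √(-18 + 7)) = (-16)² + 15/2 = 256 + 15/2 = 527/2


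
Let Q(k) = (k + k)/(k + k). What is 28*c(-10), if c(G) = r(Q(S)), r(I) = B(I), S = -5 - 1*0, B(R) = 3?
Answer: 84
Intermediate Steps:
S = -5 (S = -5 + 0 = -5)
Q(k) = 1 (Q(k) = (2*k)/((2*k)) = (2*k)*(1/(2*k)) = 1)
r(I) = 3
c(G) = 3
28*c(-10) = 28*3 = 84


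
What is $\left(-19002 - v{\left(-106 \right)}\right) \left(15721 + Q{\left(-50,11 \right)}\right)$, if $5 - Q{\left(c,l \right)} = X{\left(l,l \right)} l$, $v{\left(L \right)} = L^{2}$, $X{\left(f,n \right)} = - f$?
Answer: $-479181586$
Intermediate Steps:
$Q{\left(c,l \right)} = 5 + l^{2}$ ($Q{\left(c,l \right)} = 5 - - l l = 5 - - l^{2} = 5 + l^{2}$)
$\left(-19002 - v{\left(-106 \right)}\right) \left(15721 + Q{\left(-50,11 \right)}\right) = \left(-19002 - \left(-106\right)^{2}\right) \left(15721 + \left(5 + 11^{2}\right)\right) = \left(-19002 - 11236\right) \left(15721 + \left(5 + 121\right)\right) = \left(-19002 - 11236\right) \left(15721 + 126\right) = \left(-30238\right) 15847 = -479181586$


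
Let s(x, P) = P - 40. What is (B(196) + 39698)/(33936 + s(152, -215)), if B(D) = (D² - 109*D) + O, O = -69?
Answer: 56681/33681 ≈ 1.6829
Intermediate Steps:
B(D) = -69 + D² - 109*D (B(D) = (D² - 109*D) - 69 = -69 + D² - 109*D)
s(x, P) = -40 + P
(B(196) + 39698)/(33936 + s(152, -215)) = ((-69 + 196² - 109*196) + 39698)/(33936 + (-40 - 215)) = ((-69 + 38416 - 21364) + 39698)/(33936 - 255) = (16983 + 39698)/33681 = 56681*(1/33681) = 56681/33681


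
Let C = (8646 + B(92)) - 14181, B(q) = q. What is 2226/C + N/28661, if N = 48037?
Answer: 197666005/156001823 ≈ 1.2671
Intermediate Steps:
C = -5443 (C = (8646 + 92) - 14181 = 8738 - 14181 = -5443)
2226/C + N/28661 = 2226/(-5443) + 48037/28661 = 2226*(-1/5443) + 48037*(1/28661) = -2226/5443 + 48037/28661 = 197666005/156001823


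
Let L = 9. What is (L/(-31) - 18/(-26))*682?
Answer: 3564/13 ≈ 274.15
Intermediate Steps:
(L/(-31) - 18/(-26))*682 = (9/(-31) - 18/(-26))*682 = (9*(-1/31) - 18*(-1/26))*682 = (-9/31 + 9/13)*682 = (162/403)*682 = 3564/13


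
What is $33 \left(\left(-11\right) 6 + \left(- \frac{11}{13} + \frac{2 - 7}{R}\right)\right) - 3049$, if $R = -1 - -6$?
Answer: $- \frac{68743}{13} \approx -5287.9$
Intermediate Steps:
$R = 5$ ($R = -1 + 6 = 5$)
$33 \left(\left(-11\right) 6 + \left(- \frac{11}{13} + \frac{2 - 7}{R}\right)\right) - 3049 = 33 \left(\left(-11\right) 6 + \left(- \frac{11}{13} + \frac{2 - 7}{5}\right)\right) - 3049 = 33 \left(-66 + \left(\left(-11\right) \frac{1}{13} + \left(2 - 7\right) \frac{1}{5}\right)\right) - 3049 = 33 \left(-66 - \frac{24}{13}\right) - 3049 = 33 \left(- \frac{882}{13}\right) - 3049 = - \frac{29106}{13} - 3049 = - \frac{68743}{13}$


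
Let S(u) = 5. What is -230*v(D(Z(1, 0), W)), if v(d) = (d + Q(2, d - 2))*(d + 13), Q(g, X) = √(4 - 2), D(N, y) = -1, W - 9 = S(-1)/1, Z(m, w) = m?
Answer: 2760 - 2760*√2 ≈ -1143.2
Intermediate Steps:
W = 14 (W = 9 + 5/1 = 9 + 5*1 = 9 + 5 = 14)
Q(g, X) = √2
v(d) = (13 + d)*(d + √2) (v(d) = (d + √2)*(d + 13) = (d + √2)*(13 + d) = (13 + d)*(d + √2))
-230*v(D(Z(1, 0), W)) = -230*((-1)² + 13*(-1) + 13*√2 - √2) = -230*(1 - 13 + 13*√2 - √2) = -230*(-12 + 12*√2) = 2760 - 2760*√2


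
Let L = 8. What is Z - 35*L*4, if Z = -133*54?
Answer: -8302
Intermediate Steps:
Z = -7182
Z - 35*L*4 = -7182 - 35*8*4 = -7182 - 280*4 = -7182 - 1*1120 = -7182 - 1120 = -8302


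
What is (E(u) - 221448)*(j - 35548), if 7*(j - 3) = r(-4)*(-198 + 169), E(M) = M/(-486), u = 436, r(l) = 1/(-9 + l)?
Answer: 174058730826412/22113 ≈ 7.8713e+9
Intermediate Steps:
E(M) = -M/486 (E(M) = M*(-1/486) = -M/486)
j = 302/91 (j = 3 + ((-198 + 169)/(-9 - 4))/7 = 3 + (-29/(-13))/7 = 3 + (-1/13*(-29))/7 = 3 + (⅐)*(29/13) = 3 + 29/91 = 302/91 ≈ 3.3187)
(E(u) - 221448)*(j - 35548) = (-1/486*436 - 221448)*(302/91 - 35548) = (-218/243 - 221448)*(-3234566/91) = -53812082/243*(-3234566/91) = 174058730826412/22113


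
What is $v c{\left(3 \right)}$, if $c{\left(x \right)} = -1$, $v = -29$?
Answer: $29$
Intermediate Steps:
$v c{\left(3 \right)} = \left(-29\right) \left(-1\right) = 29$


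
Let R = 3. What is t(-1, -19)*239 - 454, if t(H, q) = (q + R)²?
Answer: 60730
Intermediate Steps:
t(H, q) = (3 + q)² (t(H, q) = (q + 3)² = (3 + q)²)
t(-1, -19)*239 - 454 = (3 - 19)²*239 - 454 = (-16)²*239 - 454 = 256*239 - 454 = 61184 - 454 = 60730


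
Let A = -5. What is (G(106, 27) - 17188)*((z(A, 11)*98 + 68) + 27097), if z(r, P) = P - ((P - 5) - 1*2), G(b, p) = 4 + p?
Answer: -477839607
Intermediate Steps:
z(r, P) = 7 (z(r, P) = P - ((-5 + P) - 2) = P - (-7 + P) = P + (7 - P) = 7)
(G(106, 27) - 17188)*((z(A, 11)*98 + 68) + 27097) = ((4 + 27) - 17188)*((7*98 + 68) + 27097) = (31 - 17188)*((686 + 68) + 27097) = -17157*(754 + 27097) = -17157*27851 = -477839607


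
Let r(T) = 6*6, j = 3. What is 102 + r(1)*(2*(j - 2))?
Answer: 174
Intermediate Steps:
r(T) = 36
102 + r(1)*(2*(j - 2)) = 102 + 36*(2*(3 - 2)) = 102 + 36*(2*1) = 102 + 36*2 = 102 + 72 = 174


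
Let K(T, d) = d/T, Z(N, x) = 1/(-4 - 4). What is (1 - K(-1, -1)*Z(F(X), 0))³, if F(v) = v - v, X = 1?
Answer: 729/512 ≈ 1.4238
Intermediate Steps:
F(v) = 0
Z(N, x) = -⅛ (Z(N, x) = 1/(-8) = -⅛)
(1 - K(-1, -1)*Z(F(X), 0))³ = (1 - (-1/(-1))*(-1)/8)³ = (1 - (-1*(-1))*(-1)/8)³ = (1 - (-1)/8)³ = (1 - 1*(-⅛))³ = (1 + ⅛)³ = (9/8)³ = 729/512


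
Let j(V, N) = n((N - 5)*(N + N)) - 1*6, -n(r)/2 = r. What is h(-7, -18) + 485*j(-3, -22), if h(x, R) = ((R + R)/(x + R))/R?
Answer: -28881752/25 ≈ -1.1553e+6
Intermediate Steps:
n(r) = -2*r
h(x, R) = 2/(R + x) (h(x, R) = ((2*R)/(R + x))/R = (2*R/(R + x))/R = 2/(R + x))
j(V, N) = -6 - 4*N*(-5 + N) (j(V, N) = -2*(N - 5)*(N + N) - 1*6 = -2*(-5 + N)*2*N - 6 = -4*N*(-5 + N) - 6 = -6 - 4*N*(-5 + N))
h(-7, -18) + 485*j(-3, -22) = 2/(-18 - 7) + 485*(-6 - 4*(-22)² + 20*(-22)) = 2/(-25) + 485*(-6 - 4*484 - 440) = 2*(-1/25) + 485*(-6 - 1936 - 440) = -2/25 + 485*(-2382) = -2/25 - 1155270 = -28881752/25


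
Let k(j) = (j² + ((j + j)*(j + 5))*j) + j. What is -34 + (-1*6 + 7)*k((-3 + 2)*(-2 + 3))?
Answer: -26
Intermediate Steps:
k(j) = j + j² + 2*j²*(5 + j) (k(j) = (j² + ((2*j)*(5 + j))*j) + j = (j² + (2*j*(5 + j))*j) + j = (j² + 2*j²*(5 + j)) + j = j + j² + 2*j²*(5 + j))
-34 + (-1*6 + 7)*k((-3 + 2)*(-2 + 3)) = -34 + (-1*6 + 7)*(((-3 + 2)*(-2 + 3))*(1 + 2*((-3 + 2)*(-2 + 3))² + 11*((-3 + 2)*(-2 + 3)))) = -34 + (-6 + 7)*((-1*1)*(1 + 2*(-1*1)² + 11*(-1*1))) = -34 + 1*(-(1 + 2*(-1)² + 11*(-1))) = -34 + 1*(-(1 + 2*1 - 11)) = -34 + 1*(-(1 + 2 - 11)) = -34 + 1*(-1*(-8)) = -34 + 1*8 = -34 + 8 = -26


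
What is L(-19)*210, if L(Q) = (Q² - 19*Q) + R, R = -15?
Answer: 148470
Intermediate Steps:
L(Q) = -15 + Q² - 19*Q (L(Q) = (Q² - 19*Q) - 15 = -15 + Q² - 19*Q)
L(-19)*210 = (-15 + (-19)² - 19*(-19))*210 = (-15 + 361 + 361)*210 = 707*210 = 148470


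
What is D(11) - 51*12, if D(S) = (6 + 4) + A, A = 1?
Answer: -601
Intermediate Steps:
D(S) = 11 (D(S) = (6 + 4) + 1 = 10 + 1 = 11)
D(11) - 51*12 = 11 - 51*12 = 11 - 612 = -601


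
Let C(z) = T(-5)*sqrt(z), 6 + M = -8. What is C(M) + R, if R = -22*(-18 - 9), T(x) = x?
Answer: 594 - 5*I*sqrt(14) ≈ 594.0 - 18.708*I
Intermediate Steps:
M = -14 (M = -6 - 8 = -14)
C(z) = -5*sqrt(z)
R = 594 (R = -22*(-27) = 594)
C(M) + R = -5*I*sqrt(14) + 594 = 594 - 5*I*sqrt(14)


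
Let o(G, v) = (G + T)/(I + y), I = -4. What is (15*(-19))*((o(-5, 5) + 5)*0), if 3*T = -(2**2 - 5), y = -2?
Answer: 0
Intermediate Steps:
T = 1/3 (T = (-(2**2 - 5))/3 = (-(4 - 5))/3 = (-1*(-1))/3 = (1/3)*1 = 1/3 ≈ 0.33333)
o(G, v) = -1/18 - G/6 (o(G, v) = (G + 1/3)/(-4 - 2) = (1/3 + G)/(-6) = (1/3 + G)*(-1/6) = -1/18 - G/6)
(15*(-19))*((o(-5, 5) + 5)*0) = (15*(-19))*(((-1/18 - 1/6*(-5)) + 5)*0) = -285*((-1/18 + 5/6) + 5)*0 = -285*(7/9 + 5)*0 = -4940*0/3 = -285*0 = 0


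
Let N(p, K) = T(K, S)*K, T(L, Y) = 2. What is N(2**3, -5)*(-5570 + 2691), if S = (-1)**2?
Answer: 28790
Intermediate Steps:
S = 1
N(p, K) = 2*K
N(2**3, -5)*(-5570 + 2691) = (2*(-5))*(-5570 + 2691) = -10*(-2879) = 28790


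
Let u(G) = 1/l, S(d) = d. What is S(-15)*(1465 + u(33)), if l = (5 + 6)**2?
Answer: -2658990/121 ≈ -21975.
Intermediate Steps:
l = 121 (l = 11**2 = 121)
u(G) = 1/121
S(-15)*(1465 + u(33)) = -15*(1465 + 1/121) = -15*177266/121 = -2658990/121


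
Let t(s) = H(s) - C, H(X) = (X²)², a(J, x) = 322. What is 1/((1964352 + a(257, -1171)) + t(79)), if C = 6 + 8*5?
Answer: 1/40914709 ≈ 2.4441e-8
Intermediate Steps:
C = 46 (C = 6 + 40 = 46)
H(X) = X⁴
t(s) = -46 + s⁴ (t(s) = s⁴ - 1*46 = s⁴ - 46 = -46 + s⁴)
1/((1964352 + a(257, -1171)) + t(79)) = 1/((1964352 + 322) + (-46 + 79⁴)) = 1/(1964674 + (-46 + 38950081)) = 1/(1964674 + 38950035) = 1/40914709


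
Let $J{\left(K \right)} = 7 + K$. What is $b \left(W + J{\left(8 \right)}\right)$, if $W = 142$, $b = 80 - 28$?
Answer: $8164$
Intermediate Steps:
$b = 52$ ($b = 80 - 28 = 52$)
$b \left(W + J{\left(8 \right)}\right) = 52 \left(142 + \left(7 + 8\right)\right) = 52 \left(142 + 15\right) = 52 \cdot 157 = 8164$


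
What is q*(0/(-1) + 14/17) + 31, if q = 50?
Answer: 1227/17 ≈ 72.177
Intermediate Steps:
q*(0/(-1) + 14/17) + 31 = 50*(0/(-1) + 14/17) + 31 = 50*(0*(-1) + 14*(1/17)) + 31 = 50*(0 + 14/17) + 31 = 50*(14/17) + 31 = 700/17 + 31 = 1227/17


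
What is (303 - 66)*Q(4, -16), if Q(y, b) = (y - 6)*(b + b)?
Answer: 15168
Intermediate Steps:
Q(y, b) = 2*b*(-6 + y) (Q(y, b) = (-6 + y)*(2*b) = 2*b*(-6 + y))
(303 - 66)*Q(4, -16) = (303 - 66)*(2*(-16)*(-6 + 4)) = 237*(2*(-16)*(-2)) = 237*64 = 15168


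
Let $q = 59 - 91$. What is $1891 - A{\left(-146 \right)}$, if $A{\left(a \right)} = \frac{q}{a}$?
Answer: $\frac{138027}{73} \approx 1890.8$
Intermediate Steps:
$q = -32$
$A{\left(a \right)} = - \frac{32}{a}$
$1891 - A{\left(-146 \right)} = 1891 - - \frac{32}{-146} = 1891 - \left(-32\right) \left(- \frac{1}{146}\right) = 1891 - \frac{16}{73} = \frac{138027}{73}$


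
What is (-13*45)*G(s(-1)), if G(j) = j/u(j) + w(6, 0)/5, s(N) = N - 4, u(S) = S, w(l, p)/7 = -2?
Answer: 1053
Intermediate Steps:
w(l, p) = -14 (w(l, p) = 7*(-2) = -14)
s(N) = -4 + N
G(j) = -9/5 (G(j) = j/j - 14/5 = 1 - 14*⅕ = 1 - 14/5 = -9/5)
(-13*45)*G(s(-1)) = -13*45*(-9/5) = -585*(-9/5) = 1053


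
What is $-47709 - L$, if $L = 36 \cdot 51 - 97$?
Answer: $-49448$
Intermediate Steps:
$L = 1739$ ($L = 1836 - 97 = 1739$)
$-47709 - L = -47709 - 1739 = -49448$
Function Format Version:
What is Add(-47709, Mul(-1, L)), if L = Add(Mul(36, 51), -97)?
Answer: -49448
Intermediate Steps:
L = 1739 (L = Add(1836, -97) = 1739)
Add(-47709, Mul(-1, L)) = Add(-47709, Mul(-1, 1739)) = Add(-47709, -1739) = -49448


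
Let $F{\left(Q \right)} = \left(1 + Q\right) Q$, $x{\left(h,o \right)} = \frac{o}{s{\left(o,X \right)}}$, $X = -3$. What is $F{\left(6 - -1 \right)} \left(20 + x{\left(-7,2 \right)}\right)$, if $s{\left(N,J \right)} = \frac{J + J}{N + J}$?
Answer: $\frac{3416}{3} \approx 1138.7$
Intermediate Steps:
$s{\left(N,J \right)} = \frac{2 J}{J + N}$
$x{\left(h,o \right)} = o \left(\frac{1}{2} - \frac{o}{6}\right)$ ($x{\left(h,o \right)} = \frac{o}{2 \left(-3\right) \frac{1}{-3 + o}} = \frac{o}{\left(-6\right) \frac{1}{-3 + o}} = o \left(\frac{1}{2} - \frac{o}{6}\right)$)
$F{\left(Q \right)} = Q \left(1 + Q\right)$
$F{\left(6 - -1 \right)} \left(20 + x{\left(-7,2 \right)}\right) = \left(6 - -1\right) \left(1 + \left(6 - -1\right)\right) \left(20 + \frac{1}{6} \cdot 2 \left(3 - 2\right)\right) = \left(6 + 1\right) \left(1 + \left(6 + 1\right)\right) \left(20 + \frac{1}{6} \cdot 2 \left(3 - 2\right)\right) = 7 \left(1 + 7\right) \left(20 + \frac{1}{6} \cdot 2 \cdot 1\right) = 7 \cdot 8 \left(20 + \frac{1}{3}\right) = 56 \cdot \frac{61}{3} = \frac{3416}{3}$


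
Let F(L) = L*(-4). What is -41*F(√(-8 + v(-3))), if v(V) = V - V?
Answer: 328*I*√2 ≈ 463.86*I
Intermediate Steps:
v(V) = 0
F(L) = -4*L
-41*F(√(-8 + v(-3))) = -(-164)*√(-8 + 0) = -(-164)*√(-8) = -(-164)*2*I*√2 = -(-328)*I*√2 = 328*I*√2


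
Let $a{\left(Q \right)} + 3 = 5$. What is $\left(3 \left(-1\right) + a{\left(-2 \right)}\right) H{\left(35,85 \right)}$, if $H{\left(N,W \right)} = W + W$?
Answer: $-170$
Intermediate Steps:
$H{\left(N,W \right)} = 2 W$
$a{\left(Q \right)} = 2$ ($a{\left(Q \right)} = -3 + 5 = 2$)
$\left(3 \left(-1\right) + a{\left(-2 \right)}\right) H{\left(35,85 \right)} = \left(3 \left(-1\right) + 2\right) 2 \cdot 85 = \left(-3 + 2\right) 170 = \left(-1\right) 170 = -170$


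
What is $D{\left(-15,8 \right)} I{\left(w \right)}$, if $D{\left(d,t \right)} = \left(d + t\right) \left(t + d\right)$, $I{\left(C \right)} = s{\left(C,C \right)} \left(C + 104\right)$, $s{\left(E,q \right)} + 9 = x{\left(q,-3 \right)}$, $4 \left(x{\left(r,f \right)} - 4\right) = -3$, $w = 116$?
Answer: $-61985$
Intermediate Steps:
$x{\left(r,f \right)} = \frac{13}{4}$ ($x{\left(r,f \right)} = 4 + \frac{1}{4} \left(-3\right) = 4 - \frac{3}{4} = \frac{13}{4}$)
$s{\left(E,q \right)} = - \frac{23}{4}$ ($s{\left(E,q \right)} = -9 + \frac{13}{4} = - \frac{23}{4}$)
$I{\left(C \right)} = -598 - \frac{23 C}{4}$ ($I{\left(C \right)} = - \frac{23 \left(C + 104\right)}{4} = - \frac{23 \left(104 + C\right)}{4} = -598 - \frac{23 C}{4}$)
$D{\left(d,t \right)} = \left(d + t\right)^{2}$ ($D{\left(d,t \right)} = \left(d + t\right) \left(d + t\right) = \left(d + t\right)^{2}$)
$D{\left(-15,8 \right)} I{\left(w \right)} = \left(-15 + 8\right)^{2} \left(-598 - 667\right) = \left(-7\right)^{2} \left(-598 - 667\right) = 49 \left(-1265\right) = -61985$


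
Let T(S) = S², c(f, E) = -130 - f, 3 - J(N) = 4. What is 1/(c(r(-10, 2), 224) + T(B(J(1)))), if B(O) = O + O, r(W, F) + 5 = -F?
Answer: -1/119 ≈ -0.0084034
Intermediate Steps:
r(W, F) = -5 - F
J(N) = -1 (J(N) = 3 - 1*4 = 3 - 4 = -1)
B(O) = 2*O
1/(c(r(-10, 2), 224) + T(B(J(1)))) = 1/((-130 - (-5 - 1*2)) + (2*(-1))²) = 1/((-130 - (-5 - 2)) + (-2)²) = 1/((-130 - 1*(-7)) + 4) = 1/((-130 + 7) + 4) = 1/(-123 + 4) = 1/(-119) = -1/119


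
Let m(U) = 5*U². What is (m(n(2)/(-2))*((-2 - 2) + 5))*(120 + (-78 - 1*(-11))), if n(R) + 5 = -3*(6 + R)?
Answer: 222865/4 ≈ 55716.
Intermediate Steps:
n(R) = -23 - 3*R (n(R) = -5 - 3*(6 + R) = -5 + (-18 - 3*R) = -23 - 3*R)
(m(n(2)/(-2))*((-2 - 2) + 5))*(120 + (-78 - 1*(-11))) = ((5*((-23 - 3*2)/(-2))²)*((-2 - 2) + 5))*(120 + (-78 - 1*(-11))) = ((5*((-23 - 6)*(-½))²)*(-4 + 5))*(120 + (-78 + 11)) = ((5*(-29*(-½))²)*1)*(120 - 67) = ((5*(29/2)²)*1)*53 = ((5*(841/4))*1)*53 = ((4205/4)*1)*53 = (4205/4)*53 = 222865/4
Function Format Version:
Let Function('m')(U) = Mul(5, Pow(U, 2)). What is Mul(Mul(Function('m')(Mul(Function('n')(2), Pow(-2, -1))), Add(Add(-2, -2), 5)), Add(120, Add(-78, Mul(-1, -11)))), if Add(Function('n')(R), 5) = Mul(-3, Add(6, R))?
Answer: Rational(222865, 4) ≈ 55716.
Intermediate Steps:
Function('n')(R) = Add(-23, Mul(-3, R)) (Function('n')(R) = Add(-5, Mul(-3, Add(6, R))) = Add(-5, Add(-18, Mul(-3, R))) = Add(-23, Mul(-3, R)))
Mul(Mul(Function('m')(Mul(Function('n')(2), Pow(-2, -1))), Add(Add(-2, -2), 5)), Add(120, Add(-78, Mul(-1, -11)))) = Mul(Mul(Mul(5, Pow(Mul(Add(-23, Mul(-3, 2)), Pow(-2, -1)), 2)), Add(Add(-2, -2), 5)), Add(120, Add(-78, Mul(-1, -11)))) = Mul(Mul(Mul(5, Pow(Mul(Add(-23, -6), Rational(-1, 2)), 2)), Add(-4, 5)), Add(120, Add(-78, 11))) = Mul(Mul(Mul(5, Pow(Mul(-29, Rational(-1, 2)), 2)), 1), Add(120, -67)) = Mul(Mul(Mul(5, Pow(Rational(29, 2), 2)), 1), 53) = Mul(Mul(Mul(5, Rational(841, 4)), 1), 53) = Mul(Mul(Rational(4205, 4), 1), 53) = Mul(Rational(4205, 4), 53) = Rational(222865, 4)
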